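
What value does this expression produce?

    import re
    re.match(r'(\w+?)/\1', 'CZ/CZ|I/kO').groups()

('CZ',)

`\1` is not a pattern — it's the concrete string captured by group 1, re-applied verbatim.
`re.match` only tries the pattern at the start of the string.
The match spans [0:5] → 'CZ/CZ'.
Captured: group 1 = 'CZ'.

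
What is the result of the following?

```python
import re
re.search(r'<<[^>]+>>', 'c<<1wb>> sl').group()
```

`re.search` tries every starting position until one works.
The match spans [1:8] → '<<1wb>>'.

'<<1wb>>'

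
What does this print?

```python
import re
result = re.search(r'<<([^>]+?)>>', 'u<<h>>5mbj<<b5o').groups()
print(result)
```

`search` walks the string left to right and returns the first match it finds.
The match spans [1:6] → '<<h>>'.
Captured: group 1 = 'h'.

('h',)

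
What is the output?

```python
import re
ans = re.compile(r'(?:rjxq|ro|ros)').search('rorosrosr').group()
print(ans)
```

Unlike `match`, `search` isn't anchored — it looks for the pattern anywhere in the string.
The match spans [0:2] → 'ro'.

ro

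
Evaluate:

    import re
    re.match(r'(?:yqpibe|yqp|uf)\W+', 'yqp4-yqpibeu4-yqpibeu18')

`match` is anchored at position 0; if the pattern doesn't fit there, it returns None.
Here the string doesn't start with a match, so the call returns None.

None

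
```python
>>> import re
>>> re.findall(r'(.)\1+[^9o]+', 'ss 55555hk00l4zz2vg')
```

['s']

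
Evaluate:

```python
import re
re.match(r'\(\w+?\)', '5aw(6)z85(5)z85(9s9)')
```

None

With `match`, the pattern is implicitly anchored at the beginning.
Here the pattern fails at index 0, so the call returns None.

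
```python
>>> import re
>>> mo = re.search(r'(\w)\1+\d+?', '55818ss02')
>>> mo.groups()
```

('5',)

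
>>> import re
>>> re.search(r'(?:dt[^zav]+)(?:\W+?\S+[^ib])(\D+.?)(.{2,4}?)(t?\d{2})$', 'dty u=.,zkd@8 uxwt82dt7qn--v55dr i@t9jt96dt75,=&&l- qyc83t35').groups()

('c8', '3t', '35')

Pattern: the literal 'dt', then one or more of any character except [zav] (non-capturing group); then one or more of a non-word character (lazy), then one or more of a non-whitespace character, then any character except [ib] (non-capturing group); then one or more of a non-digit, then optionally any character (captured); then 2 to 4 of any character (lazy) (captured); then optionally the literal 't', then exactly 2 of a digit (captured); then anchored at the end.
Unlike `match`, `search` isn't anchored — it looks for the pattern anywhere in the string.
The match spans [41:60] → 'dt75,=&&l- qyc83t35'.
Captured: group 1 = 'c8', group 2 = '3t', group 3 = '35'.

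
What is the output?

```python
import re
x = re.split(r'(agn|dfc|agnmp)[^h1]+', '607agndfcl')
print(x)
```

['607', 'agn', '']

The group in the pattern means `split` returns the separators' captures alongside the pieces.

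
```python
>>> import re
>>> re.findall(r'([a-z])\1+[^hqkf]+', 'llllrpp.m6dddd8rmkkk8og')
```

`\1` is not a pattern — it's the concrete string captured by group 1, re-applied verbatim.
`findall` collects group 1 from each match (2 total).

['l', 'k']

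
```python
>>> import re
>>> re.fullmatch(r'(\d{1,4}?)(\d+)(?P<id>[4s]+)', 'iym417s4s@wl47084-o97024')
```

The pattern matches 1 to 4 of a digit (lazy) (captured); then one or more of a digit (captured); then one or more of one of [4s] (captured as 'id').
For `fullmatch`, every character of the input must be accounted for by the pattern.
Here the string isn't matched end-to-end, so the call returns None.

None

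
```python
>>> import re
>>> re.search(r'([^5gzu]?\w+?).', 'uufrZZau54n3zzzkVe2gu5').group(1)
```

'u'

The match spans [0:2] → 'uu'.
Captured: group 1 = 'u'.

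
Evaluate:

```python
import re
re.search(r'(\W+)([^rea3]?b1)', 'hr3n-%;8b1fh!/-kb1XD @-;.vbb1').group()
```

'-%;8b1'

Pattern: one or more of a non-word character (captured); then optionally any character except [rea3], then the literal 'b1' (captured).
`re.search` tries every starting position until one works.
The match spans [4:10] → '-%;8b1'.
Captured: group 1 = '-%;', group 2 = '8b1'.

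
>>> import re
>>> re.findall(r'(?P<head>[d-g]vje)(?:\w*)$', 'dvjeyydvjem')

['dvje']

This matches a character in [d-g], then the literal 'vje' (captured as 'head'); then zero or more of a word character (non-capturing group); then anchored at the end.
Walking the string: at [0:11] match 'dvjeyydvjem', group 1 = 'dvje'.
One capturing group, so `findall` returns just the captured substring from the one match — 1 in all.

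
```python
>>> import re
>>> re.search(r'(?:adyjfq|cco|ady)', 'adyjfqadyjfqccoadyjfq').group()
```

Alternation tries branches left to right and keeps the first one that lets the overall match succeed at that position.
Unlike `match`, `search` isn't anchored — it looks for the pattern anywhere in the string.
The match spans [0:6] → 'adyjfq'.

'adyjfq'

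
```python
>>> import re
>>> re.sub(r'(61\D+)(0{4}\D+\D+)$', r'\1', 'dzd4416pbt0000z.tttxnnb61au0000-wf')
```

Pattern: the literal '61', then one or more of a non-digit (captured); then exactly 4 of a literal '0', then one or more of a non-digit, then one or more of a non-digit (captured); then anchored at the end.
Matches: at [23:34] → '61au0000-wf'.
`\1` in the replacement pulls in group 1's text for each match.

'dzd4416pbt0000z.tttxnnb61au'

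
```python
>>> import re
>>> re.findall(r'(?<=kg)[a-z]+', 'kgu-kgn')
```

The lookaround is zero-width — it requires the adjacent text to match without consuming it, so the asserted text isn't part of the match.
With no groups in the pattern, `findall` gives back each whole match — 2 here.

['u', 'n']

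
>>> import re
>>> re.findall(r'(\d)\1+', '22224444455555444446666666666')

['2', '4', '5', '4', '6']

The backreference `\1` re-matches whatever the first group consumed, character for character.
Walking the string: at [0:4] match '2222', group 1 = '2'; at [4:9] match '44444', group 1 = '4'; at [9:14] match '55555', group 1 = '5'; at [14:19] match '44444', group 1 = '4'; at [19:29] match '6666666666', group 1 = '6'.
One capturing group, so `findall` returns just the captured substring from each match — 5 in all.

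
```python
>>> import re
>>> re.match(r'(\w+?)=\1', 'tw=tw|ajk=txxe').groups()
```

('tw',)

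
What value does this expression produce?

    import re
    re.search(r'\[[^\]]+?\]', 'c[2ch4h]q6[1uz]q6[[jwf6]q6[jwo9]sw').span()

The match spans [1:8] → '[2ch4h]'.

(1, 8)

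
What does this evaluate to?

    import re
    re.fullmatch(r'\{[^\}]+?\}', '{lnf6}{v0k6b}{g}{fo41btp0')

None

`fullmatch` succeeds only if the pattern covers the string from start to end.
Here there's no way to consume every character, so the call returns None.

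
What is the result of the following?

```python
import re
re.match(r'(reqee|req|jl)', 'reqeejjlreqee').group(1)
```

'reqee'

Alternation isn't longest-match — the leftmost alternative that fits at this position is chosen.
`re.match` only tries the pattern at the start of the string.
The match spans [0:5] → 'reqee'.
Captured: group 1 = 'reqee'.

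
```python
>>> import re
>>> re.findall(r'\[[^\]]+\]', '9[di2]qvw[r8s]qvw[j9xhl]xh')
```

With no groups in the pattern, `findall` gives back each whole match — 3 here.

['[di2]', '[r8s]', '[j9xhl]']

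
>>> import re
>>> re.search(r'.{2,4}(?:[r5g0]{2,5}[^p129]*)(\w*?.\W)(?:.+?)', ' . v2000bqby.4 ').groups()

('y.',)

The match spans [1:14] → '. v2000bqby.4'.
Captured: group 1 = 'y.'.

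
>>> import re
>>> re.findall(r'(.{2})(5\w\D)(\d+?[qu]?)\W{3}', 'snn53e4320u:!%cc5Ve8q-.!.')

Multiple groups make `findall` return tuples — one 3-tuple for each match.

[('nn', '53e', '4320u'), ('cc', '5Ve', '8q')]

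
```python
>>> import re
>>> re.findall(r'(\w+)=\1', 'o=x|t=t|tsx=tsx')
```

`\1` has to match the exact text group 1 already captured.
Walking the string: at [4:7] match 't=t', group 1 = 't'; at [8:15] match 'tsx=tsx', group 1 = 'tsx'.
With a single group, `findall` returns only what that group captured — 2 items.

['t', 'tsx']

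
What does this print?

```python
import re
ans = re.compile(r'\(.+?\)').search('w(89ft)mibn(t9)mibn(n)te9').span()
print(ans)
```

The `?` after the quantifier makes it lazy — it takes as little as possible before letting the rest of the pattern try.
The match spans [1:7] → '(89ft)'.

(1, 7)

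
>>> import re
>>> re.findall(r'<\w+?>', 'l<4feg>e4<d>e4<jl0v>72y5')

No capturing groups, so `findall` returns the 3 full match strings.

['<4feg>', '<d>', '<jl0v>']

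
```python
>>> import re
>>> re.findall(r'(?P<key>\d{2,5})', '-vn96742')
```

['96742']

One capturing group, so `findall` returns just the captured substring from the one match — 1 in all.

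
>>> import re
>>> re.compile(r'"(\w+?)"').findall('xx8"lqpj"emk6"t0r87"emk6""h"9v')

['lqpj', 't0r87', 'h']

Because there's exactly one group, `findall` drops the full match and keeps group 1 from each hit.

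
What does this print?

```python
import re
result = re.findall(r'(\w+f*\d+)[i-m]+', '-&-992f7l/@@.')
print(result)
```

`findall` collects group 1 from the one match (1 total).

['992f7']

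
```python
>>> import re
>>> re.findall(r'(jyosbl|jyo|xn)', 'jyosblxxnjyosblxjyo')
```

`|` is ordered: at each position the engine commits to the first alternative that works.
`findall` collects group 1 from each match (4 total).

['jyosbl', 'xn', 'jyosbl', 'jyo']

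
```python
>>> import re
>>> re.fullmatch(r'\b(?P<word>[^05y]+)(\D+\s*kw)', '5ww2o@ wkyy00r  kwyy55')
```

None

`re.fullmatch` requires the pattern to consume the entire string.
Here the string isn't matched end-to-end, so the call returns None.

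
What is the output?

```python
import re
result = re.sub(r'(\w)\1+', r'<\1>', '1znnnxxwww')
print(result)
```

1z<n><x><w>

A backreference is literal: `\1` must see the identical characters the first group matched.
Matches: at [2:5] → 'nnn'; at [5:7] → 'xx'; at [7:10] → 'www'.
`\1` in the replacement pulls in group 1's text for each match.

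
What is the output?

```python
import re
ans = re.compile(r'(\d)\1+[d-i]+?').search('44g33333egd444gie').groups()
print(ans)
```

('4',)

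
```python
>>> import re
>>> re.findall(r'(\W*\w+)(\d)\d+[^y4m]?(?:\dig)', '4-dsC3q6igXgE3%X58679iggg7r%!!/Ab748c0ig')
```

Pattern: zero or more of a non-word character, then one or more of a word character (captured); then a digit (captured); then one or more of a digit, then optionally any character except [y4m]; then a digit, then the literal 'ig' (non-capturing group).
Matches: at [14:23] match '%X58679ig', groups = ('%X58', '6'); at [27:40] match '%!!/Ab748c0ig', groups = ('%!!/Ab7', '4').
With 2 capturing groups, `findall` returns a 2-tuple per match.

[('%X58', '6'), ('%!!/Ab7', '4')]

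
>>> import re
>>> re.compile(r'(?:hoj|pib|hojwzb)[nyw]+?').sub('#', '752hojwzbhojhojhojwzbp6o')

Matches: at [3:7] → 'hojw'; at [15:19] → 'hojw'.
`sub` substitutes '#' at each match site.

'752#zbhojhoj#zbp6o'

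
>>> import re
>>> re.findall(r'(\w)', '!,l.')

Pattern: a word character (captured).
Walking the string: at [2:3] match 'l', group 1 = 'l'.
`findall` collects group 1 from the one match (1 total).

['l']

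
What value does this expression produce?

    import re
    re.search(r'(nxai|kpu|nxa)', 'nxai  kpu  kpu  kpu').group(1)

The regex engine tests alternatives in the order written; an earlier branch that matches wins even if a later one would match more.
`re.search` tries every starting position until one works.
The match spans [0:4] → 'nxai'.
Captured: group 1 = 'nxai'.

'nxai'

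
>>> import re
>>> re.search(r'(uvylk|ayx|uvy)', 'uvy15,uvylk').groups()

`search` walks the string left to right and returns the first match it finds.
The match spans [0:3] → 'uvy'.
Captured: group 1 = 'uvy'.

('uvy',)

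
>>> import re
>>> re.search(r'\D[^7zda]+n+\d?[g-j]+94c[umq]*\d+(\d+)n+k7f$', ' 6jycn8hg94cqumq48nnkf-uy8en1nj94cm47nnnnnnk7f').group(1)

'7'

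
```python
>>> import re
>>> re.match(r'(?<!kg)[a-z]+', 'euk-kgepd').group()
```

'euk'

The negative lookahead/lookbehind blocks any match where the forbidden context is present.
`re.match` won't scan ahead — the pattern has to work from the very first character.
The match spans [0:3] → 'euk'.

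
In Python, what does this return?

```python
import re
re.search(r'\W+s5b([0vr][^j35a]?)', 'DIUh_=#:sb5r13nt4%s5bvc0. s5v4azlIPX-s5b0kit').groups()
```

This matches one or more of a non-word character, then the literal 's5b'; then one of [0vr], then optionally any character except [j35a] (captured).
`re.search` tries every starting position until one works.
The match spans [17:23] → '%s5bvc'.
Captured: group 1 = 'vc'.

('vc',)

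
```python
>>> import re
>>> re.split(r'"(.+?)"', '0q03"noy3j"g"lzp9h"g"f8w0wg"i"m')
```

Lazy quantifiers expand one character at a time until the remainder of the pattern can match.
With a capturing group present, the delimiter's captured portion is kept in the result list.

['0q03', 'noy3j', 'g', 'lzp9h', 'g', 'f8w0wg', 'i"m']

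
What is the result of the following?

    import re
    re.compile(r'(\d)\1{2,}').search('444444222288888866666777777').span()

(0, 6)

A backreference is literal: `\1` must see the identical characters the first group matched.
The match spans [0:6] → '444444'.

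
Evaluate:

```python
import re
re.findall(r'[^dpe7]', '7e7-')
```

This matches any character except [dpe7].
Walking the string: at [3:4] → '-'.
No capturing groups, so `findall` returns the 1 full match string.

['-']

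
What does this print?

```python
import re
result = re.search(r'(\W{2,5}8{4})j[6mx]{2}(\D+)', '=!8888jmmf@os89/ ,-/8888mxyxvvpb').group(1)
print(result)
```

=!8888

The match spans [0:13] → '=!8888jmmf@os'.
Captured: group 1 = '=!8888', group 2 = 'f@os'.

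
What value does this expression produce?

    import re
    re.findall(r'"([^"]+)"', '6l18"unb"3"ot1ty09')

With a single group, `findall` returns only what that group captured — 1 item.

['unb']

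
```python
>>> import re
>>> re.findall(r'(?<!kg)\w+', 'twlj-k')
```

Because the assertion is negative and zero-width, positions next to the forbidden text are skipped.
No capturing groups, so `findall` returns the 2 full match strings.

['twlj', 'k']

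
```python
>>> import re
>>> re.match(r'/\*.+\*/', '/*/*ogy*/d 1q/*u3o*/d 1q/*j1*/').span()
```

(0, 30)

With `match`, the pattern is implicitly anchored at the beginning.
The match spans [0:30] → '/*/*ogy*/d 1q/*u3o*/d 1q/*j1*/'.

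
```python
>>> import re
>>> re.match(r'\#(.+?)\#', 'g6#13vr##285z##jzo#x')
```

`match` is anchored at position 0; if the pattern doesn't fit there, it returns None.
Here the string doesn't start with a match, so the call returns None.

None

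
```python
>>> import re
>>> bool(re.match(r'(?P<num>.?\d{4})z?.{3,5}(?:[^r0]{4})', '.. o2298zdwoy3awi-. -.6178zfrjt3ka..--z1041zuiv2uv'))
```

False

The pattern matches optionally any character, then exactly 4 of a digit (captured as 'num'); then optionally the literal 'z', then 3 to 5 of any character; then exactly 4 of any character except [r0] (non-capturing group).
`re.match` won't scan ahead — the pattern has to work from the very first character.
Here the pattern fails at index 0, so the call returns None, and `bool(None)` is False.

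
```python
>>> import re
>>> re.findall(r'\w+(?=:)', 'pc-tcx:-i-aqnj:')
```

['tcx', 'aqnj']

Because the assertion is zero-width, the text it checks is not consumed and won't appear in the result.
No capturing groups, so `findall` returns the 2 full match strings.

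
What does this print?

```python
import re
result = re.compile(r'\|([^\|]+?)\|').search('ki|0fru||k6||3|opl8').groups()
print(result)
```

('0fru',)

The match spans [2:8] → '|0fru|'.
Captured: group 1 = '0fru'.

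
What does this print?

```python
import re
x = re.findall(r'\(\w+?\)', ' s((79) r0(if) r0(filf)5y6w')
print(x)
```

['(79)', '(if)', '(filf)']

With no groups in the pattern, `findall` gives back each whole match — 3 here.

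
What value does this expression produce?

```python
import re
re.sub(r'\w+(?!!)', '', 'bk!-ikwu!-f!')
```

'k!-u!-f!'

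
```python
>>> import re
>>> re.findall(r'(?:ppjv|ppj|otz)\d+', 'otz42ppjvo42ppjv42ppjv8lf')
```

['otz42', 'ppjv42', 'ppjv8']

No capturing groups, so `findall` returns the 3 full match strings.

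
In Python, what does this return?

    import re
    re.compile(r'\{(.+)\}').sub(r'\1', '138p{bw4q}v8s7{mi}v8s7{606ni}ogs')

'138pbw4q}v8s7{mi}v8s7{606niogs'

The replacement refers to a captured group, so each match is rewritten using its own captured text.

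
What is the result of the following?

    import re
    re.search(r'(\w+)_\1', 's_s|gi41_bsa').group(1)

The match spans [0:3] → 's_s'.
Captured: group 1 = 's'.

's'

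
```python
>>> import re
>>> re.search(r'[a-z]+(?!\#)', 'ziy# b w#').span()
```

(0, 2)

The negative lookahead/lookbehind blocks any match where the forbidden context is present.
`re.search` scans for the first position where the pattern succeeds.
The match spans [0:2] → 'zi'.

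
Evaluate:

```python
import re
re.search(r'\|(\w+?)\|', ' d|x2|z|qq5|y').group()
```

`re.search` scans for the first position where the pattern succeeds.
The match spans [2:6] → '|x2|'.
Captured: group 1 = 'x2'.

'|x2|'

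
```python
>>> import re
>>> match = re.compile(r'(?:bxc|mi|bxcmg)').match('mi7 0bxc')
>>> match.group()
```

With `match`, the pattern is implicitly anchored at the beginning.
The match spans [0:2] → 'mi'.

'mi'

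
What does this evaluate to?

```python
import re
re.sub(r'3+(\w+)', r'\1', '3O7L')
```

Each match is replaced using the text its own group 1 captured.

'O7L'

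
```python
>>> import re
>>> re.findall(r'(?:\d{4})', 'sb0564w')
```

['0564']

The pattern matches exactly 4 of a digit (non-capturing group).
Walking the string: at [2:6] → '0564'.
With no groups in the pattern, `findall` gives back each whole match — 1 here.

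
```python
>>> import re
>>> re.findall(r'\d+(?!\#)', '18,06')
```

['18', '06']

`(?!…)`/`(?<!…)` only lets a position through if the neighbouring text does NOT match; no characters are consumed.
Matches: at [0:2] → '18'; at [3:5] → '06'.
With no groups in the pattern, `findall` gives back each whole match — 2 here.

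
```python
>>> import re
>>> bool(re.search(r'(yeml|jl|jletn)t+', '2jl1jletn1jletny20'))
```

False

Here no position works, so the call returns None, and `bool(None)` is False.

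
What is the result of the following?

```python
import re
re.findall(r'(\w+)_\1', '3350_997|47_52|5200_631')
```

[]

Because there's exactly one group, `findall` drops the full match and keeps group 1 from each hit.
Nothing in the string satisfies the pattern, so the list is empty.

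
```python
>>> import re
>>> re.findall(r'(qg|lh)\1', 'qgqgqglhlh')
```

['qg', 'lh']

The backreference `\1` re-matches whatever the first group consumed, character for character.
Walking the string: at [0:4] match 'qgqg', group 1 = 'qg'; at [6:10] match 'lhlh', group 1 = 'lh'.
With a single group, `findall` returns only what that group captured — 2 items.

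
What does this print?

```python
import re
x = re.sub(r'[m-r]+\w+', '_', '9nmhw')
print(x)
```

This matches one or more of a character in [m-r]; then one or more of a word character.
Matches: at [1:5] → 'nmhw'.
Each match is replaced by '_'.

9_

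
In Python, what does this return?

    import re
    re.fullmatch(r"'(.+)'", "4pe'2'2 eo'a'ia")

None

`re.fullmatch` requires the pattern to consume the entire string.
Here the string isn't matched end-to-end, so the call returns None.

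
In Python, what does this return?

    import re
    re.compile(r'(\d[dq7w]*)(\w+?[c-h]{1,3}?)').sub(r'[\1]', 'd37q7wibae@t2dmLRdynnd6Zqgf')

'd[37q7w]@t[2d]ynnd[6]f'

Pattern: a digit, then zero or more of one of [dq7w] (captured); then one or more of a word character (lazy), then 1 to 3 of a character in [c-h] (lazy) (captured).
A `+?`/`*?`/`{m,n}?` starts at its minimum and grows only as far as needed for what follows to match.
Matches: at [1:10] → '37q7wibae'; at [12:18] → '2dmLRd'; at [22:26] → '6Zqg'.
Each match is replaced using the text its own group 1 captured.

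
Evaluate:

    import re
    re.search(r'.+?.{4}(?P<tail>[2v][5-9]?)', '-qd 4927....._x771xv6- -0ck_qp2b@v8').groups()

('27',)

Pattern: one or more of any character (lazy), then exactly 4 of any character; then one of [2v], then optionally a character in [5-9] (captured as 'tail').
A non-greedy quantifier consumes as few characters as it can — just enough that the remainder of the pattern still matches from where it stops; whatever follows it matches normally.
`re.search` tries every starting position until one works.
The match spans [0:8] → '-qd 4927'.
Captured: group 1 = '27'.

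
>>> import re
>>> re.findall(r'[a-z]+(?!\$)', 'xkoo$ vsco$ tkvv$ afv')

['xko', 'vsc', 'tkv', 'afv']

A negative assertion filters positions out without eating any characters.
Walking the string: at [0:3] → 'xko'; at [6:9] → 'vsc'; at [12:15] → 'tkv'; at [18:21] → 'afv'.
`findall` yields the raw match text (4 of them) because the pattern has no groups.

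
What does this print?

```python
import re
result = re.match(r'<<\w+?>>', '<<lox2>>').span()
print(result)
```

(0, 8)

`re.match` won't scan ahead — the pattern has to work from the very first character.
The match spans [0:8] → '<<lox2>>'.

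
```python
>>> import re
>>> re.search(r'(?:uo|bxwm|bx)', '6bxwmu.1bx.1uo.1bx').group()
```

Alternation isn't longest-match — the leftmost alternative that fits at this position is chosen.
The match spans [1:5] → 'bxwm'.

'bxwm'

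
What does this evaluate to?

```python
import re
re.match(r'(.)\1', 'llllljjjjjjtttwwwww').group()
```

`match` is anchored at position 0; if the pattern doesn't fit there, it returns None.
The match spans [0:2] → 'll'.

'll'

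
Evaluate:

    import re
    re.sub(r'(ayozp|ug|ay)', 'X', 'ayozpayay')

Alternation tries branches left to right and keeps the first one that lets the overall match succeed at that position.
Matches: at [0:5] → 'ayozp'; at [5:7] → 'ay'; at [7:9] → 'ay'.
`sub` substitutes 'X' at each match site.

'XXX'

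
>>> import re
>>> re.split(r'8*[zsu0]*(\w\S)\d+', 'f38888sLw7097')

This matches zero or more of the literal '8', then zero or more of one of [zsu0]; then a word character, then a non-whitespace character (captured); then one or more of a digit.
Because the pattern has a capturing group, `split` also inserts each captured text between the pieces.

['', 'f3', '', 'Lw', '']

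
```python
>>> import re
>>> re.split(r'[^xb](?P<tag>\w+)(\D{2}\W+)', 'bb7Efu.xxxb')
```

The pattern matches any character except [xb]; then one or more of a word character (captured as 'tag'); then exactly 2 of a non-digit, then one or more of a non-word character (captured).
The group in the pattern means `split` returns the separators' captures alongside the pieces.

['bb', 'E', 'fu.', 'xxxb']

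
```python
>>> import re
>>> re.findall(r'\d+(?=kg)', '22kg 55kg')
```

['22', '55']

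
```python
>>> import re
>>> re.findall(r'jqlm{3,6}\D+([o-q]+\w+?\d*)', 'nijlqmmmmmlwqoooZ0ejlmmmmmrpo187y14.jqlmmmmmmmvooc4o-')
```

['oc4']

Lazy quantifiers expand one character at a time until the remainder of the pattern can match.
With a single group, `findall` returns only what that group captured — 1 item.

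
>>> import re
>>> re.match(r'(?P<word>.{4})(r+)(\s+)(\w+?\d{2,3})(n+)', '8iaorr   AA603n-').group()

'8iaorr   AA603n'

`re.match` won't scan ahead — the pattern has to work from the very first character.
The match spans [0:15] → '8iaorr   AA603n'.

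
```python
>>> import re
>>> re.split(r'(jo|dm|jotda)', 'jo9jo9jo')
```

['', 'jo', '9', 'jo', '9', 'jo', '']

Because the pattern has a capturing group, `split` also inserts each captured text between the pieces.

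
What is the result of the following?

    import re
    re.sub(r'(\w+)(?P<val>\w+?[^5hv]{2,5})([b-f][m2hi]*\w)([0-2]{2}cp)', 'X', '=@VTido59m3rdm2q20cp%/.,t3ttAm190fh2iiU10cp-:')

'=@X%/.,X-:'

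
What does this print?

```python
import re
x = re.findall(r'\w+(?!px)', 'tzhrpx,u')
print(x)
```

['tzhrpx', 'u']

`(?!…)`/`(?<!…)` only lets a position through if the neighbouring text does NOT match; no characters are consumed.
Walking the string: at [0:6] → 'tzhrpx'; at [7:8] → 'u'.
No capturing groups, so `findall` returns the 2 full match strings.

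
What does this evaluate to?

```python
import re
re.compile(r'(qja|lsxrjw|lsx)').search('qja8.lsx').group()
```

'qja'

The match spans [0:3] → 'qja'.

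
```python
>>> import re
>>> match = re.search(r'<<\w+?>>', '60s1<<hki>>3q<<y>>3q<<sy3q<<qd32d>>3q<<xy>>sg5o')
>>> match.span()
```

(4, 11)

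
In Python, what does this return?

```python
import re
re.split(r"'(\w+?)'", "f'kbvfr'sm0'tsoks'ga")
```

['f', 'kbvfr', 'sm0', 'tsoks', 'ga']

Matches to split on: at [1:8] → "'kbvfr'"; at [11:18] → "'tsoks'".
Because the pattern has a capturing group, `split` also inserts each captured text between the pieces.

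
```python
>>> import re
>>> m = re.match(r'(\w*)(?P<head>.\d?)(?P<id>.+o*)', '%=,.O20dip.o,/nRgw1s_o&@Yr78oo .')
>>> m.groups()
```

The pattern matches zero or more of a word character (captured); then any character, then optionally a digit (captured as 'head'); then one or more of any character, then zero or more of the literal 'o' (captured as 'id').
`match` is anchored at position 0; if the pattern doesn't fit there, it returns None.
The match spans [0:32] → '%=,.O20dip.o,/nRgw1s_o&@Yr78oo .'.
Captured: group 1 = '', group 2 = '%', group 3 = '=,.O20dip.o,/nRgw1s_o&@Yr78oo .'.

('', '%', '=,.O20dip.o,/nRgw1s_o&@Yr78oo .')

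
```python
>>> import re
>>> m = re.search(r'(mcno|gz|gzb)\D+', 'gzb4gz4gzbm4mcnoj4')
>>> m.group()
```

The match spans [0:3] → 'gzb'.

'gzb'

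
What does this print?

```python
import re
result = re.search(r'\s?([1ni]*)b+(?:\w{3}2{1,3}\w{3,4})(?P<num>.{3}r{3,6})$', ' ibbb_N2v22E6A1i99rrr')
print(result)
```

None

Here nothing in the string fits, so the call returns None.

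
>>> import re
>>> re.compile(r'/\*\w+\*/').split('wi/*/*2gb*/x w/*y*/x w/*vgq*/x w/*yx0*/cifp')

['wi/*', 'x w', 'x w', 'x w', 'cifp']

Matches to split on: at [4:11] → '/*2gb*/'; at [14:19] → '/*y*/'; at [22:29] → '/*vgq*/'; at [32:39] → '/*yx0*/'.
Splitting on the pattern gives 5 pieces.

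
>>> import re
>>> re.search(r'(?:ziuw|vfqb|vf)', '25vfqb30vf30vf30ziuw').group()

'vfqb'

Alternation tries branches left to right and keeps the first one that lets the overall match succeed at that position.
`re.search` tries every starting position until one works.
The match spans [2:6] → 'vfqb'.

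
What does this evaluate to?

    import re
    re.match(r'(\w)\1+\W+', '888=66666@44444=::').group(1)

A backreference is literal: `\1` must see the identical characters the first group matched.
`re.match` won't scan ahead — the pattern has to work from the very first character.
The match spans [0:4] → '888='.
Captured: group 1 = '8'.

'8'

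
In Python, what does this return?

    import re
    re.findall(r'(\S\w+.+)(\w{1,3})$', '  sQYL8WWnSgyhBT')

[('sQYL8WWnSgyhB', 'T')]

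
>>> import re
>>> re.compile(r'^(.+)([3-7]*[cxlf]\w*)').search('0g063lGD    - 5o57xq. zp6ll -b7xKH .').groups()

Pattern: anchored at the start of the string; then one or more of any character (captured); then zero or more of a character in [3-7], then one of [cxlf], then zero or more of a word character (captured).
Unlike `match`, `search` isn't anchored — it looks for the pattern anywhere in the string.
The match spans [0:34] → '0g063lGD    - 5o57xq. zp6ll -b7xKH'.
Captured: group 1 = '0g063lGD    - 5o57xq. zp6ll -b7', group 2 = 'xKH'.

('0g063lGD    - 5o57xq. zp6ll -b7', 'xKH')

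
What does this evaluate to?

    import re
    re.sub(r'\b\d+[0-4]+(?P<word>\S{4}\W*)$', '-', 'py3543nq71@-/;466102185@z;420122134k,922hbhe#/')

The pattern matches a word boundary (`\b`, zero-width); then one or more of a digit, then one or more of a character in [0-4]; then exactly 4 of a non-whitespace character, then zero or more of a non-word character (captured as 'word'); then anchored at the end.
Matches: at [37:46] → '922hbhe#/'.
`sub` substitutes '-' at each match site.

'py3543nq71@-/;466102185@z;420122134k,-'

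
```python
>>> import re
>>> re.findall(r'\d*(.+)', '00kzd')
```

['kzd']

The pattern matches zero or more of a digit; then one or more of any character (captured).
`findall` collects group 1 from the one match (1 total).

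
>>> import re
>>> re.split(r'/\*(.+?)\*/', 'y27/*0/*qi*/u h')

['y27', '0/*qi', 'u h']

The group in the pattern means `split` returns the separators' captures alongside the pieces.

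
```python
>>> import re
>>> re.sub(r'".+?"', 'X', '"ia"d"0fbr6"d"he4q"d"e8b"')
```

Every occurrence is swapped for 'X'.

'XdXdXdX'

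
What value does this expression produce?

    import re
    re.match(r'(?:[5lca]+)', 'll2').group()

'll'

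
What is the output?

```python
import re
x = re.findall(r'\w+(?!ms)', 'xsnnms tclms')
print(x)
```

['xsnnms', 'tclms']

A negative assertion filters positions out without eating any characters.
Scanning left to right: at [0:6] → 'xsnnms'; at [7:12] → 'tclms'.
Since nothing is captured, `findall` lists the 2 matched substrings directly.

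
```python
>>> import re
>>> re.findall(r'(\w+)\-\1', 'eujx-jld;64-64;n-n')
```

['64', 'n']

`\1` is not a pattern — it's the concrete string captured by group 1, re-applied verbatim.
With a single group, `findall` returns only what that group captured — 2 items.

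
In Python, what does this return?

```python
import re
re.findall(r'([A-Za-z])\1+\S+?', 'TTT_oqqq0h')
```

['T', 'q']

The backreference `\1` re-matches whatever the first group consumed, character for character.
Scanning left to right: at [0:4] match 'TTT_', group 1 = 'T'; at [5:9] match 'qqq0', group 1 = 'q'.
Because there's exactly one group, `findall` drops the full match and keeps group 1 from each hit.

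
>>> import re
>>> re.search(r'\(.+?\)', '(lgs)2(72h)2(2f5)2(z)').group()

'(lgs)'

A non-greedy quantifier consumes as few characters as it can — just enough that the remainder of the pattern still matches from where it stops; whatever follows it matches normally.
The match spans [0:5] → '(lgs)'.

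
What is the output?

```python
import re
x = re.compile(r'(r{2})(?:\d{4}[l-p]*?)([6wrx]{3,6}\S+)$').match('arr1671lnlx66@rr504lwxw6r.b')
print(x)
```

None

The pattern matches exactly 2 of a literal 'r' (captured); then exactly 4 of a digit, then zero or more of a character in [l-p] (lazy) (non-capturing group); then 3 to 6 of one of [6wrx], then one or more of a non-whitespace character (captured); then anchored at the end.
With `match`, the pattern is implicitly anchored at the beginning.
Here the pattern fails at index 0, so the call returns None.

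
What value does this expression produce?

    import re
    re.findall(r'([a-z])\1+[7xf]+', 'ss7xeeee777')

A backreference is literal: `\1` must see the identical characters the first group matched.
One capturing group, so `findall` returns just the captured substring from each match — 2 in all.

['s', 'e']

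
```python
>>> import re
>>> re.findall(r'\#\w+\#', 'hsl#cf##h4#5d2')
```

['#cf#', '#h4#']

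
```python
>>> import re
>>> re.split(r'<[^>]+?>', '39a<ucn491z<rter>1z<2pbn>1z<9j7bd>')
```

The string is cut at each match, leaving 4 pieces.

['39a', '1z', '1z', '']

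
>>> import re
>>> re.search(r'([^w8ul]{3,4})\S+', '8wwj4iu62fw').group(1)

The pattern matches 3 to 4 of any character except [w8ul] (captured); then one or more of a non-whitespace character.
`search` walks the string left to right and returns the first match it finds.
The match spans [3:11] → 'j4iu62fw'.
Captured: group 1 = 'j4i'.

'j4i'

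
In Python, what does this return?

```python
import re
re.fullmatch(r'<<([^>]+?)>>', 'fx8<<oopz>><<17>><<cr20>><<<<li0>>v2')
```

None

`re.fullmatch` is like wrapping the pattern in `^…$` (in single-line mode).
Here there's no way to consume every character, so the call returns None.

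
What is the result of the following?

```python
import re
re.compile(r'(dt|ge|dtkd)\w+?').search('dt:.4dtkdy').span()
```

(5, 8)

Branches in `(...|...)` are attempted left-to-right; the first branch that allows the whole pattern to succeed is taken.
Unlike `match`, `search` isn't anchored — it looks for the pattern anywhere in the string.
The match spans [5:8] → 'dtk'.
Captured: group 1 = 'dt'.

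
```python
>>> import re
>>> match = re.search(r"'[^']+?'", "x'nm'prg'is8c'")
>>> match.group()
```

Unlike `match`, `search` isn't anchored — it looks for the pattern anywhere in the string.
The match spans [1:5] → "'nm'".

"'nm'"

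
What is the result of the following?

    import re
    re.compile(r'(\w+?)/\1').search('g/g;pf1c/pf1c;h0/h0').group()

'g/g'

After group 1 captures some text, `\1` only succeeds where that same text appears again.
The match spans [0:3] → 'g/g'.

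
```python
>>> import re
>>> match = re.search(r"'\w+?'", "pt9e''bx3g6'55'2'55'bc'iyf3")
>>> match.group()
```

"'bx3g6'"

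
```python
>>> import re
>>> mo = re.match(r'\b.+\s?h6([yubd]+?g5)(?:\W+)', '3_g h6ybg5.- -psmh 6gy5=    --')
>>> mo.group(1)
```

'ybg5'

The pattern matches a word boundary (`\b`, zero-width); then one or more of any character, then optionally whitespace, then the literal 'h6'; then one or more of one of [yubd] (lazy), then the literal 'g5' (captured); then one or more of a non-word character (non-capturing group).
With `match`, the pattern is implicitly anchored at the beginning.
The match spans [0:14] → '3_g h6ybg5.- -'.
Captured: group 1 = 'ybg5'.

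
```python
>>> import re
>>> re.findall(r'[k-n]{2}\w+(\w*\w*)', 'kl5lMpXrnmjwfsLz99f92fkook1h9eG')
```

The pattern matches exactly 2 of a character in [k-n]; then one or more of a word character; then zero or more of a word character, then zero or more of a word character (captured).
Matches: at [0:31] match 'kl5lMpXrnmjwfsLz99f92fkook1h9eG', group 1 = ''.
`findall` collects group 1 from the one match (1 total).

['']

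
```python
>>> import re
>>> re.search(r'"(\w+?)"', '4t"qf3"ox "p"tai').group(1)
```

`search` walks the string left to right and returns the first match it finds.
The match spans [2:7] → '"qf3"'.
Captured: group 1 = 'qf3'.

'qf3'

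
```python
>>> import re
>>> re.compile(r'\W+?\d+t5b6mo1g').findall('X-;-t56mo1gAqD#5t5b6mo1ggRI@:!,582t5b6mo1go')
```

['#5t5b6mo1g', '@:!,582t5b6mo1g']

This matches one or more of a non-word character (lazy), then one or more of a digit, then the literal 't5b'; then the literal '6mo', then the literal '1g'.
Walking the string: at [14:24] → '#5t5b6mo1g'; at [27:42] → '@:!,582t5b6mo1g'.
Since nothing is captured, `findall` lists the 2 matched substrings directly.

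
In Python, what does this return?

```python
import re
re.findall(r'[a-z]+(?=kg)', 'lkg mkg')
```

The `(?=…)`/`(?<=…)` assertion just peeks at neighbouring text; it doesn't advance the match position.
Since nothing is captured, `findall` lists the 2 matched substrings directly.

['l', 'm']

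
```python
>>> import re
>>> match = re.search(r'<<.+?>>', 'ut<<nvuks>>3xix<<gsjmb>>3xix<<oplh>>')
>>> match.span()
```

The match spans [2:11] → '<<nvuks>>'.

(2, 11)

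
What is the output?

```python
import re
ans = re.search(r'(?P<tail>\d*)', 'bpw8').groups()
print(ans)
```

The match spans [0:0] → ''.
Captured: group 1 = ''.

('',)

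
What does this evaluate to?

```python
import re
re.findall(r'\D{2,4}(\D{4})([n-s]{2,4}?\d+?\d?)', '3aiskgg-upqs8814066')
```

[('gg-u', 'pqs88')]

This matches 2 to 4 of a non-digit; then exactly 4 of a non-digit (captured); then 2 to 4 of a character in [n-s] (lazy), then one or more of a digit (lazy), then optionally a digit (captured).
The `?` after the quantifier makes it lazy — it takes as little as possible before letting the rest of the pattern try.
Walking the string: at [1:14] match 'aiskgg-upqs88', groups = ('gg-u', 'pqs88').
Multiple groups make `findall` return tuples — one 2-tuple for the one match.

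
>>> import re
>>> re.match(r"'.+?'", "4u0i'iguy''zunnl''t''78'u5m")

`re.match` won't scan ahead — the pattern has to work from the very first character.
Here the pattern fails at index 0, so the call returns None.

None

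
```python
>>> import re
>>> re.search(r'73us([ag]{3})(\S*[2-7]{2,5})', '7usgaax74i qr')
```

Pattern: the literal '7', then the literal '3us'; then exactly 3 of one of [ag] (captured); then zero or more of a non-whitespace character, then 2 to 5 of a character in [2-7] (captured).
`re.search` scans for the first position where the pattern succeeds.
Here no position works, so the call returns None.

None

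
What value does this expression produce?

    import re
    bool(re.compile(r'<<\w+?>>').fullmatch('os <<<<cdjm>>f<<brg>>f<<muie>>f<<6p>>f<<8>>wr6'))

False

`fullmatch` succeeds only if the pattern covers the string from start to end.
Here the pattern can't cover the whole string, so the call returns None, and `bool(None)` is False.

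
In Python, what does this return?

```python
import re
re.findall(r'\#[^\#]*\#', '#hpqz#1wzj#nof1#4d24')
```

['#hpqz#', '#nof1#']

Scanning left to right: at [0:6] → '#hpqz#'; at [10:16] → '#nof1#'.
With no groups in the pattern, `findall` gives back each whole match — 2 here.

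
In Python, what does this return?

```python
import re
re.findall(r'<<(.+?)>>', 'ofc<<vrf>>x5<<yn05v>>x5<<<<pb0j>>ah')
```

['vrf', 'yn05v', '<<pb0j']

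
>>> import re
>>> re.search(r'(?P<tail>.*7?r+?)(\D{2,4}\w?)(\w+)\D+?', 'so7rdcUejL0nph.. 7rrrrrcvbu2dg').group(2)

'cvbu2'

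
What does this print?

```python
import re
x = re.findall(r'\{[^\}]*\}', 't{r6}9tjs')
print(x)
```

Scanning left to right: at [1:5] → '{r6}'.
Since nothing is captured, `findall` lists the 1 matched substring directly.

['{r6}']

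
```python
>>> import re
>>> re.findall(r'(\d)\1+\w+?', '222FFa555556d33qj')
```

['2', '5', '3']

`\1` has to match the exact text group 1 already captured.
Walking the string: at [0:4] match '222F', group 1 = '2'; at [6:12] match '555556', group 1 = '5'; at [13:16] match '33q', group 1 = '3'.
One capturing group, so `findall` returns just the captured substring from each match — 3 in all.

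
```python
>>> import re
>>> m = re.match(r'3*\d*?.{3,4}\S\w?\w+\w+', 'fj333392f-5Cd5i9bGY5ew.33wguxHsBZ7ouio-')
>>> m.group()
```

'fj333392f'

`match` is anchored at position 0; if the pattern doesn't fit there, it returns None.
The match spans [0:9] → 'fj333392f'.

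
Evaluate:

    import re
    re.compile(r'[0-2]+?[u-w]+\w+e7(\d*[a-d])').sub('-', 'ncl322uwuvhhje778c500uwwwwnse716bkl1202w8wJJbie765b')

'ncl3-'

This matches one or more of a character in [0-2] (lazy); then one or more of a character in [u-w]; then one or more of a word character, then the literal 'e7'; then zero or more of a digit, then a character in [a-d] (captured).
Matches: at [4:51] → '22uwuvhhje778c500uwwwwnse716bkl1202w8wJJbie765b'.
`sub` substitutes '-' at each match site.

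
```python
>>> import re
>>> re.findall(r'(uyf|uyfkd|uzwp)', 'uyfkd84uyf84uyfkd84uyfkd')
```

Branches in `(...|...)` are attempted left-to-right; the first branch that allows the whole pattern to succeed is taken.
With a single group, `findall` returns only what that group captured — 4 items.

['uyf', 'uyf', 'uyf', 'uyf']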